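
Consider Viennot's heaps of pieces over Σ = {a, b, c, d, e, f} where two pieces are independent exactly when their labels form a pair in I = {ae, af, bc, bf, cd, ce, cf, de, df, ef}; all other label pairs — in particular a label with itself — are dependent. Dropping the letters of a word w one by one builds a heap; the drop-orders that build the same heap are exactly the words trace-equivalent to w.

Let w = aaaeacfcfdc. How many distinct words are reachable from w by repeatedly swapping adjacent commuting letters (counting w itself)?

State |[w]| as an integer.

1980

#0=a has no predecessor
#1=a depends on [0:a]
#2=a depends on [1:a]
#3=e has no predecessor
#4=a depends on [2:a]
#5=c depends on [4:a]
#6=f has no predecessor
#7=c depends on [5:c]
#8=f depends on [6:f]
#9=d depends on [4:a]
#10=c depends on [7:c]
sources: [0:a, 3:e, 6:f]
N(rest) = Σ N(rest − s) over sources s of rest; N(one piece) = 1:
  size 1 → [3]=1  [8]=1  [9]=1  [10]=1
  size 2 → [3,8]=2  [3,9]=2  [3,10]=2  [6,8]=1  [7,10]=1  [8,9]=2  [8,10]=2  [9,10]=2
  size 3 → [3,6,8]=3  [3,7,10]=3  [3,8,9]=6  [3,8,10]=6  [3,9,10]=6  [5,7,10]=1  [6,8,9]=3  [6,8,10]=3  [7,8,10]=3  [7,9,10]=3  [8,9,10]=6
  size 4 → [3,5,7,10]=4  [3,6,8,9]=12  [3,6,8,10]=12  [3,7,8,10]=12  [3,7,9,10]=12  [3,8,9,10]=24  [5,7,8,10]=4  [5,7,9,10]=4  [6,7,8,10]=6  [6,8,9,10]=12  [7,8,9,10]=12
  size 5 → [3,5,7,8,10]=20  [3,5,7,9,10]=20  [3,6,7,8,10]=30  [3,6,8,9,10]=60  [3,7,8,9,10]=60  [4,5,7,9,10]=4  [5,6,7,8,10]=10  [5,7,8,9,10]=20  [6,7,8,9,10]=30
  size 6 → [2,4,5,7,9,10]=4  [3,4,5,7,9,10]=24  [3,5,6,7,8,10]=60  [3,5,7,8,9,10]=120  [3,6,7,8,9,10]=180  [4,5,7,8,9,10]=24  [5,6,7,8,9,10]=60
  size 7 → [1,2,4,5,7,9,10]=4  [2,3,4,5,7,9,10]=28  [2,4,5,7,8,9,10]=28  [3,4,5,7,8,9,10]=168  [3,5,6,7,8,9,10]=420  [4,5,6,7,8,9,10]=84
  size 8 → [0,1,2,4,5,7,9,10]=4  [1,2,3,4,5,7,9,10]=32  [1,2,4,5,7,8,9,10]=32  [2,3,4,5,7,8,9,10]=224  [2,4,5,6,7,8,9,10]=112  [3,4,5,6,7,8,9,10]=672
  size 9 → [0,1,2,3,4,5,7,9,10]=36  [0,1,2,4,5,7,8,9,10]=36  [1,2,3,4,5,7,8,9,10]=288  [1,2,4,5,6,7,8,9,10]=144  [2,3,4,5,6,7,8,9,10]=1008
  first=0(a) contributes 1440
  first=3(e) contributes 180
  first=6(f) contributes 360
|[w]| = 1980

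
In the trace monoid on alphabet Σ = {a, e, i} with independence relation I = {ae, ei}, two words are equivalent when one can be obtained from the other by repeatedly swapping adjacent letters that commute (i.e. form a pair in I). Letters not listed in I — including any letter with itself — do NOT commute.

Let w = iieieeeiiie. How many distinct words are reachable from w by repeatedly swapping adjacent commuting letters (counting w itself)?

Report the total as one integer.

0(i) covers ∅
1(i) covers 0:i
2(e) covers ∅
3(i) covers 1:i
4(e) covers 2:e
5(e) covers 4:e
6(e) covers 5:e
7(i) covers 3:i
8(i) covers 7:i
9(i) covers 8:i
10(e) covers 6:e
floor of heap: 0:i, 2:e
completions by unplaced set U, small U first (add the entries for U minus each lowest piece of U):
  |U|=1: {9}:1  {10}:1
  |U|=2: {6,10}:1  {8,9}:1  {9,10}:2
  |U|=3: {5,6,10}:1  {6,9,10}:3  {7,8,9}:1  {8,9,10}:3
  |U|=4: {3,7,8,9}:1  {4,5,6,10}:1  {5,6,9,10}:4  {6,8,9,10}:6  {7,8,9,10}:4
  |U|=5: {1,3,7,8,9}:1  {2,4,5,6,10}:1  {3,7,8,9,10}:5  {4,5,6,9,10}:5  {5,6,8,9,10}:10  {6,7,8,9,10}:10
  |U|=6: {0,1,3,7,8,9}:1  {1,3,7,8,9,10}:6  {2,4,5,6,9,10}:6  {3,6,7,8,9,10}:15  {4,5,6,8,9,10}:15  {5,6,7,8,9,10}:20
  |U|=7: {0,1,3,7,8,9,10}:7  {1,3,6,7,8,9,10}:21  {2,4,5,6,8,9,10}:21  {3,5,6,7,8,9,10}:35  {4,5,6,7,8,9,10}:35
  |U|=8: {0,1,3,6,7,8,9,10}:28  {1,3,5,6,7,8,9,10}:56  {2,4,5,6,7,8,9,10}:56  {3,4,5,6,7,8,9,10}:70
  |U|=9: {0,1,3,5,6,7,8,9,10}:84  {1,3,4,5,6,7,8,9,10}:126  {2,3,4,5,6,7,8,9,10}:126
  start at 0(i): 252
  start at 2(e): 210
sum over floor = 462

462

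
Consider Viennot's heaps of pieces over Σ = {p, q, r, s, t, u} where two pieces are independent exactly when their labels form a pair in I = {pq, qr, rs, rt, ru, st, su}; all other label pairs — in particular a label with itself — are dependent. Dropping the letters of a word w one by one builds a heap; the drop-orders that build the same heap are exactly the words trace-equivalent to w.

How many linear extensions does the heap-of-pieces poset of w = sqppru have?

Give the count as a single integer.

7

0(s) covers ∅
1(q) covers 0:s
2(p) covers 0:s
3(p) covers 2:p
4(r) covers 3:p
5(u) covers 1:q, 3:p
floor of heap: 0:s
completions by unplaced set U, small U first (add the entries for U minus each lowest piece of U):
  |U|=1: {4}:1  {5}:1
  |U|=2: {1,5}:1  {4,5}:2
  |U|=3: {1,4,5}:3  {3,4,5}:2
  |U|=4: {1,3,4,5}:5  {2,3,4,5}:2
  start at 0(s): 7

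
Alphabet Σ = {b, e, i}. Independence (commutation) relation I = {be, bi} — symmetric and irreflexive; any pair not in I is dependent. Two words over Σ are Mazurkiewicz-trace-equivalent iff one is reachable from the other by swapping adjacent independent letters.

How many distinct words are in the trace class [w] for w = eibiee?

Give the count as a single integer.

#0=e has no predecessor
#1=i depends on [0:e]
#2=b has no predecessor
#3=i depends on [1:i]
#4=e depends on [3:i]
#5=e depends on [4:e]
sources: [0:e, 2:b]
N(rest) = Σ N(rest − s) over sources s of rest; N(one piece) = 1:
  size 1 → [2]=1  [5]=1
  size 2 → [2,5]=2  [4,5]=1
  size 3 → [2,4,5]=3  [3,4,5]=1
  size 4 → [1,3,4,5]=1  [2,3,4,5]=4
  first=0(e) contributes 5
  first=2(b) contributes 1
|[w]| = 6

6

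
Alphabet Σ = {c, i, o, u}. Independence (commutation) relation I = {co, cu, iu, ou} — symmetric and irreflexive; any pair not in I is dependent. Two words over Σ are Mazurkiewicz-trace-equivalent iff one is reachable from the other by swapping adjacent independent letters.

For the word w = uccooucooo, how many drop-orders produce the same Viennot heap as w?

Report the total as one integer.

2520

0(u) covers ∅
1(c) covers ∅
2(c) covers 1:c
3(o) covers ∅
4(o) covers 3:o
5(u) covers 0:u
6(c) covers 2:c
7(o) covers 4:o
8(o) covers 7:o
9(o) covers 8:o
floor of heap: 0:u, 1:c, 3:o
completions by unplaced set U, small U first (add the entries for U minus each lowest piece of U):
  |U|=1: {5}:1  {6}:1  {9}:1
  |U|=2: {0,5}:1  {2,6}:1  {5,6}:2  {5,9}:2  {6,9}:2  {8,9}:1
  |U|=3: {0,5,6}:3  {0,5,9}:3  {1,2,6}:1  {2,5,6}:3  {2,6,9}:3  {5,6,9}:6  {5,8,9}:3  {6,8,9}:3  {7,8,9}:1
  |U|=4: {0,2,5,6}:6  {0,5,6,9}:12  {0,5,8,9}:6  {1,2,5,6}:4  {1,2,6,9}:4  {2,5,6,9}:12  {2,6,8,9}:6  {4,7,8,9}:1  {5,6,8,9}:12  {5,7,8,9}:4  {6,7,8,9}:4
  |U|=5: {0,1,2,5,6}:10  {0,2,5,6,9}:30  {0,5,6,8,9}:30  {0,5,7,8,9}:10  {1,2,5,6,9}:20  {1,2,6,8,9}:10  {2,5,6,8,9}:30  {2,6,7,8,9}:10  {3,4,7,8,9}:1  {4,5,7,8,9}:5  {4,6,7,8,9}:5  {5,6,7,8,9}:20
  |U|=6: {0,1,2,5,6,9}:60  {0,2,5,6,8,9}:90  {0,4,5,7,8,9}:15  {0,5,6,7,8,9}:60  {1,2,5,6,8,9}:60  {1,2,6,7,8,9}:20  {2,4,6,7,8,9}:15  {2,5,6,7,8,9}:60  {3,4,5,7,8,9}:6  {3,4,6,7,8,9}:6  {4,5,6,7,8,9}:30
  |U|=7: {0,1,2,5,6,8,9}:210  {0,2,5,6,7,8,9}:210  {0,3,4,5,7,8,9}:21  {0,4,5,6,7,8,9}:105  {1,2,4,6,7,8,9}:35  {1,2,5,6,7,8,9}:140  {2,3,4,6,7,8,9}:21  {2,4,5,6,7,8,9}:105  {3,4,5,6,7,8,9}:42
  |U|=8: {0,1,2,5,6,7,8,9}:560  {0,2,4,5,6,7,8,9}:420  {0,3,4,5,6,7,8,9}:168  {1,2,3,4,6,7,8,9}:56  {1,2,4,5,6,7,8,9}:280  {2,3,4,5,6,7,8,9}:168
  start at 0(u): 504
  start at 1(c): 756
  start at 3(o): 1260
sum over floor = 2520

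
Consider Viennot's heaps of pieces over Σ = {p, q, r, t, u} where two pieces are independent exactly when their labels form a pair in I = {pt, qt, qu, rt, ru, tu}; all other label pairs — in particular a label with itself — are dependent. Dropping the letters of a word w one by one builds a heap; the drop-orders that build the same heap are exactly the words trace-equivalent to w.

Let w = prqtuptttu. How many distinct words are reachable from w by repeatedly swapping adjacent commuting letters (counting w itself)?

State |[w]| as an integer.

630

piece 0:p — minimal
piece 1:r rests on {0:p}
piece 2:q rests on {1:r}
piece 3:t — minimal
piece 4:u rests on {0:p}
piece 5:p rests on {2:q, 4:u}
piece 6:t rests on {3:t}
piece 7:t rests on {6:t}
piece 8:t rests on {7:t}
piece 9:u rests on {5:p}
minimal pieces: {0:p, 3:t}
ways to finish when only these pieces remain (= sum over removing one remaining piece with nothing left below it):
  1 left: {8}→1  {9}→1
  2 left: {5,9}→1  {7,8}→1  {8,9}→2
  3 left: {2,5,9}→1  {4,5,9}→1  {5,8,9}→3  {6,7,8}→1  {7,8,9}→3
  4 left: {1,2,5,9}→1  {2,4,5,9}→2  {2,5,8,9}→4  {3,6,7,8}→1  {4,5,8,9}→4  {5,7,8,9}→6  {6,7,8,9}→4
  5 left: {1,2,4,5,9}→3  {1,2,5,8,9}→5  {2,4,5,8,9}→10  {2,5,7,8,9}→10  {3,6,7,8,9}→5  {4,5,7,8,9}→10  {5,6,7,8,9}→10
  6 left: {0,1,2,4,5,9}→3  {1,2,4,5,8,9}→18  {1,2,5,7,8,9}→15  {2,4,5,7,8,9}→30  {2,5,6,7,8,9}→20  {3,5,6,7,8,9}→15  {4,5,6,7,8,9}→20
  7 left: {0,1,2,4,5,8,9}→21  {1,2,4,5,7,8,9}→63  {1,2,5,6,7,8,9}→35  {2,3,5,6,7,8,9}→35  {2,4,5,6,7,8,9}→70  {3,4,5,6,7,8,9}→35
  8 left: {0,1,2,4,5,7,8,9}→84  {1,2,3,5,6,7,8,9}→70  {1,2,4,5,6,7,8,9}→168  {2,3,4,5,6,7,8,9}→140
  placing 0:p first → 378 extensions
  placing 3:t first → 252 extensions
total linear extensions = 630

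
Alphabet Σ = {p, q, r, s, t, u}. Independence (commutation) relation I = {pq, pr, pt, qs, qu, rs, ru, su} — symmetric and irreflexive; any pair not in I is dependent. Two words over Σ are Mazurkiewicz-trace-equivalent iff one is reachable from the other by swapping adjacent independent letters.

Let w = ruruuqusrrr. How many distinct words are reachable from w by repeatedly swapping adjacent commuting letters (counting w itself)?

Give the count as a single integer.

piece 0:r — minimal
piece 1:u — minimal
piece 2:r rests on {0:r}
piece 3:u rests on {1:u}
piece 4:u rests on {3:u}
piece 5:q rests on {2:r}
piece 6:u rests on {4:u}
piece 7:s — minimal
piece 8:r rests on {5:q}
piece 9:r rests on {8:r}
piece 10:r rests on {9:r}
minimal pieces: {0:r, 1:u, 7:s}
ways to finish when only these pieces remain (= sum over removing one remaining piece with nothing left below it):
  1 left: {6}→1  {7}→1  {10}→1
  2 left: {4,6}→1  {6,7}→2  {6,10}→2  {7,10}→2  {9,10}→1
  3 left: {3,4,6}→1  {4,6,7}→3  {4,6,10}→3  {6,7,10}→6  {6,9,10}→3  {7,9,10}→3  {8,9,10}→1
  4 left: {1,3,4,6}→1  {3,4,6,7}→4  {3,4,6,10}→4  {4,6,7,10}→12  {4,6,9,10}→6  {5,8,9,10}→1  {6,7,9,10}→12  {6,8,9,10}→4  {7,8,9,10}→4
  5 left: {1,3,4,6,7}→5  {1,3,4,6,10}→5  {2,5,8,9,10}→1  {3,4,6,7,10}→20  {3,4,6,9,10}→10  {4,6,7,9,10}→30  {4,6,8,9,10}→10  {5,6,8,9,10}→5  {5,7,8,9,10}→5  {6,7,8,9,10}→20
  6 left: {0,2,5,8,9,10}→1  {1,3,4,6,7,10}→30  {1,3,4,6,9,10}→15  {2,5,6,8,9,10}→6  {2,5,7,8,9,10}→6  {3,4,6,7,9,10}→60  {3,4,6,8,9,10}→20  {4,5,6,8,9,10}→15  {4,6,7,8,9,10}→60  {5,6,7,8,9,10}→30
  7 left: {0,2,5,6,8,9,10}→7  {0,2,5,7,8,9,10}→7  {1,3,4,6,7,9,10}→105  {1,3,4,6,8,9,10}→35  {2,4,5,6,8,9,10}→21  {2,5,6,7,8,9,10}→42  {3,4,5,6,8,9,10}→35  {3,4,6,7,8,9,10}→140  {4,5,6,7,8,9,10}→105
  8 left: {0,2,4,5,6,8,9,10}→28  {0,2,5,6,7,8,9,10}→56  {1,3,4,5,6,8,9,10}→70  {1,3,4,6,7,8,9,10}→280  {2,3,4,5,6,8,9,10}→56  {2,4,5,6,7,8,9,10}→168  {3,4,5,6,7,8,9,10}→280
  9 left: {0,2,3,4,5,6,8,9,10}→84  {0,2,4,5,6,7,8,9,10}→252  {1,2,3,4,5,6,8,9,10}→126  {1,3,4,5,6,7,8,9,10}→630  {2,3,4,5,6,7,8,9,10}→504
  placing 0:r first → 1260 extensions
  placing 1:u first → 840 extensions
  placing 7:s first → 210 extensions
total linear extensions = 2310

2310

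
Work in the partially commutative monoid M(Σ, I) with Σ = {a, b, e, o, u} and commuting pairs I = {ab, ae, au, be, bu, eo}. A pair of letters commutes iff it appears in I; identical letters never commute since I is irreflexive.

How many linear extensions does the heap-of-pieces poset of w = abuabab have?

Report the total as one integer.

#0=a has no predecessor
#1=b has no predecessor
#2=u has no predecessor
#3=a depends on [0:a]
#4=b depends on [1:b]
#5=a depends on [3:a]
#6=b depends on [4:b]
sources: [0:a, 1:b, 2:u]
N(rest) = Σ N(rest − s) over sources s of rest; N(one piece) = 1:
  size 1 → [2]=1  [5]=1  [6]=1
  size 2 → [2,5]=2  [2,6]=2  [3,5]=1  [4,6]=1  [5,6]=2
  size 3 → [0,3,5]=1  [1,4,6]=1  [2,3,5]=3  [2,4,6]=3  [2,5,6]=6  [3,5,6]=3  [4,5,6]=3
  size 4 → [0,2,3,5]=4  [0,3,5,6]=4  [1,2,4,6]=4  [1,4,5,6]=4  [2,3,5,6]=12  [2,4,5,6]=12  [3,4,5,6]=6
  size 5 → [0,2,3,5,6]=20  [0,3,4,5,6]=10  [1,2,4,5,6]=20  [1,3,4,5,6]=10  [2,3,4,5,6]=30
  first=0(a) contributes 60
  first=1(b) contributes 60
  first=2(u) contributes 20
|[w]| = 140

140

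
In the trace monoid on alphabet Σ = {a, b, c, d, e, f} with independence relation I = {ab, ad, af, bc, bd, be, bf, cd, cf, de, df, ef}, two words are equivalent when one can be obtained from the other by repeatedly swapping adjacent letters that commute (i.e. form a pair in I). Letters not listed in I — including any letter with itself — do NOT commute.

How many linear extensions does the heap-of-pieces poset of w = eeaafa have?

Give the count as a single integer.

6

piece 0:e — minimal
piece 1:e rests on {0:e}
piece 2:a rests on {1:e}
piece 3:a rests on {2:a}
piece 4:f — minimal
piece 5:a rests on {3:a}
minimal pieces: {0:e, 4:f}
ways to finish when only these pieces remain (= sum over removing one remaining piece with nothing left below it):
  1 left: {4}→1  {5}→1
  2 left: {3,5}→1  {4,5}→2
  3 left: {2,3,5}→1  {3,4,5}→3
  4 left: {1,2,3,5}→1  {2,3,4,5}→4
  placing 0:e first → 5 extensions
  placing 4:f first → 1 extensions
total linear extensions = 6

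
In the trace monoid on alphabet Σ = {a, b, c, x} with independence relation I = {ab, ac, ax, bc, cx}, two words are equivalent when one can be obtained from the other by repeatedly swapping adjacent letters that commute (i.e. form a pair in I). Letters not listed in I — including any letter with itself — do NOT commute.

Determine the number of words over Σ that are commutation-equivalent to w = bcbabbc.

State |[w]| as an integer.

piece 0:b — minimal
piece 1:c — minimal
piece 2:b rests on {0:b}
piece 3:a — minimal
piece 4:b rests on {2:b}
piece 5:b rests on {4:b}
piece 6:c rests on {1:c}
minimal pieces: {0:b, 1:c, 3:a}
ways to finish when only these pieces remain (= sum over removing one remaining piece with nothing left below it):
  1 left: {3}→1  {5}→1  {6}→1
  2 left: {1,6}→1  {3,5}→2  {3,6}→2  {4,5}→1  {5,6}→2
  3 left: {1,3,6}→3  {1,5,6}→3  {2,4,5}→1  {3,4,5}→3  {3,5,6}→6  {4,5,6}→3
  4 left: {0,2,4,5}→1  {1,3,5,6}→12  {1,4,5,6}→6  {2,3,4,5}→4  {2,4,5,6}→4  {3,4,5,6}→12
  5 left: {0,2,3,4,5}→5  {0,2,4,5,6}→5  {1,2,4,5,6}→10  {1,3,4,5,6}→30  {2,3,4,5,6}→20
  placing 0:b first → 60 extensions
  placing 1:c first → 30 extensions
  placing 3:a first → 15 extensions
total linear extensions = 105

105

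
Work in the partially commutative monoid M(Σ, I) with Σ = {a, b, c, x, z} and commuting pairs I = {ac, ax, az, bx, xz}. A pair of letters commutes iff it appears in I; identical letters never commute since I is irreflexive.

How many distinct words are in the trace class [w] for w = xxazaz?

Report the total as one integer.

90

#0=x has no predecessor
#1=x depends on [0:x]
#2=a has no predecessor
#3=z has no predecessor
#4=a depends on [2:a]
#5=z depends on [3:z]
sources: [0:x, 2:a, 3:z]
N(rest) = Σ N(rest − s) over sources s of rest; N(one piece) = 1:
  size 1 → [1]=1  [4]=1  [5]=1
  size 2 → [0,1]=1  [1,4]=2  [1,5]=2  [2,4]=1  [3,5]=1  [4,5]=2
  size 3 → [0,1,4]=3  [0,1,5]=3  [1,2,4]=3  [1,3,5]=3  [1,4,5]=6  [2,4,5]=3  [3,4,5]=3
  size 4 → [0,1,2,4]=6  [0,1,3,5]=6  [0,1,4,5]=12  [1,2,4,5]=12  [1,3,4,5]=12  [2,3,4,5]=6
  first=0(x) contributes 30
  first=2(a) contributes 30
  first=3(z) contributes 30
|[w]| = 90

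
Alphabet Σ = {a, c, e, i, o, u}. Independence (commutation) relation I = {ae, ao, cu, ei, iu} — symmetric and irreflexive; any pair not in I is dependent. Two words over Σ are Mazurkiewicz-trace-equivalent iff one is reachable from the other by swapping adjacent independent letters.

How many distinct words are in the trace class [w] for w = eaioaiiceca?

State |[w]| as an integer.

0(e) covers ∅
1(a) covers ∅
2(i) covers 1:a
3(o) covers 0:e, 2:i
4(a) covers 2:i
5(i) covers 3:o, 4:a
6(i) covers 5:i
7(c) covers 6:i
8(e) covers 7:c
9(c) covers 8:e
10(a) covers 9:c
floor of heap: 0:e, 1:a
completions by unplaced set U, small U first (add the entries for U minus each lowest piece of U):
  |U|=1: {10}:1
  |U|=2: {9,10}:1
  |U|=3: {8,9,10}:1
  |U|=4: {7,8,9,10}:1
  |U|=5: {6,7,8,9,10}:1
  |U|=6: {5,6,7,8,9,10}:1
  |U|=7: {3,5,6,7,8,9,10}:1  {4,5,6,7,8,9,10}:1
  |U|=8: {0,3,5,6,7,8,9,10}:1  {3,4,5,6,7,8,9,10}:2
  |U|=9: {0,3,4,5,6,7,8,9,10}:3  {2,3,4,5,6,7,8,9,10}:2
  start at 0(e): 2
  start at 1(a): 5
sum over floor = 7

7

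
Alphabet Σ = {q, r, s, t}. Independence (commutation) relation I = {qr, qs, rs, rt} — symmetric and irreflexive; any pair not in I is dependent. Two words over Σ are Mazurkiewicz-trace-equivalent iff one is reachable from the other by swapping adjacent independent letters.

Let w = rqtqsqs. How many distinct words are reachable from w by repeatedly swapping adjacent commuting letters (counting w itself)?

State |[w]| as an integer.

#0=r has no predecessor
#1=q has no predecessor
#2=t depends on [1:q]
#3=q depends on [2:t]
#4=s depends on [2:t]
#5=q depends on [3:q]
#6=s depends on [4:s]
sources: [0:r, 1:q]
N(rest) = Σ N(rest − s) over sources s of rest; N(one piece) = 1:
  size 1 → [0]=1  [5]=1  [6]=1
  size 2 → [0,5]=2  [0,6]=2  [3,5]=1  [4,6]=1  [5,6]=2
  size 3 → [0,3,5]=3  [0,4,6]=3  [0,5,6]=6  [3,5,6]=3  [4,5,6]=3
  size 4 → [0,3,5,6]=12  [0,4,5,6]=12  [3,4,5,6]=6
  size 5 → [0,3,4,5,6]=30  [2,3,4,5,6]=6
  first=0(r) contributes 6
  first=1(q) contributes 36
|[w]| = 42

42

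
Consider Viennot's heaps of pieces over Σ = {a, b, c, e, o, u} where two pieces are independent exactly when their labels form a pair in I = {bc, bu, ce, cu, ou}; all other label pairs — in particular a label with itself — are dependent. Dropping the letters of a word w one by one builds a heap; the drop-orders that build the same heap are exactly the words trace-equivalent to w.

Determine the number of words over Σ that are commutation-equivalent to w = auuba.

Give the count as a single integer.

piece 0:a — minimal
piece 1:u rests on {0:a}
piece 2:u rests on {1:u}
piece 3:b rests on {0:a}
piece 4:a rests on {2:u, 3:b}
minimal pieces: {0:a}
ways to finish when only these pieces remain (= sum over removing one remaining piece with nothing left below it):
  1 left: {4}→1
  2 left: {2,4}→1  {3,4}→1
  3 left: {1,2,4}→1  {2,3,4}→2
  placing 0:a first → 3 extensions

3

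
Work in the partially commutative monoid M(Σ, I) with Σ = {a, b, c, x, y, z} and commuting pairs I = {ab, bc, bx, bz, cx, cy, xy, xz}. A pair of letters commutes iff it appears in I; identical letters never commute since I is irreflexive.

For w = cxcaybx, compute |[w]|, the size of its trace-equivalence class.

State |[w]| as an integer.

9

piece 0:c — minimal
piece 1:x — minimal
piece 2:c rests on {0:c}
piece 3:a rests on {1:x, 2:c}
piece 4:y rests on {3:a}
piece 5:b rests on {4:y}
piece 6:x rests on {3:a}
minimal pieces: {0:c, 1:x}
ways to finish when only these pieces remain (= sum over removing one remaining piece with nothing left below it):
  1 left: {5}→1  {6}→1
  2 left: {4,5}→1  {5,6}→2
  3 left: {4,5,6}→3
  4 left: {3,4,5,6}→3
  5 left: {1,3,4,5,6}→3  {2,3,4,5,6}→3
  placing 0:c first → 6 extensions
  placing 1:x first → 3 extensions
total linear extensions = 9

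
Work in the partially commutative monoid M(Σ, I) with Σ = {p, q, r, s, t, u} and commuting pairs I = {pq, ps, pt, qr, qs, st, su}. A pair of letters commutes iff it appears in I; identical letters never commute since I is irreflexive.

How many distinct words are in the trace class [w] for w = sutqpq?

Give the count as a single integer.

drop 0:s onto floor
drop 1:u onto floor
drop 2:t onto {1:u}
drop 3:q onto {2:t}
drop 4:p onto {1:u}
drop 5:q onto {3:q}
ground layer = {0:s, 1:u}
drop-orders for the pieces not yet dropped (sum over which currently-grounded one goes next):
  1 to go: {0} 1  {4} 1  {5} 1
  2 to go: {0,4} 2  {0,5} 2  {3,5} 1  {4,5} 2
  3 to go: {0,3,5} 3  {0,4,5} 6  {2,3,5} 1  {3,4,5} 3
  4 to go: {0,2,3,5} 4  {0,3,4,5} 12  {2,3,4,5} 4
  if 0:s drops first: 4 orders
  if 1:u drops first: 20 orders
heap linearizations: 24

24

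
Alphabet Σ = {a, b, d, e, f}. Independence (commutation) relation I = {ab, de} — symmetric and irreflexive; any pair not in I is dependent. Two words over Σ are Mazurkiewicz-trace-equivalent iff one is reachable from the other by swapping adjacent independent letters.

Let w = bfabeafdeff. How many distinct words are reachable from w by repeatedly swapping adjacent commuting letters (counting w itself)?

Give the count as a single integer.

4

0(b) covers ∅
1(f) covers 0:b
2(a) covers 1:f
3(b) covers 1:f
4(e) covers 2:a, 3:b
5(a) covers 4:e
6(f) covers 5:a
7(d) covers 6:f
8(e) covers 6:f
9(f) covers 7:d, 8:e
10(f) covers 9:f
floor of heap: 0:b
completions by unplaced set U, small U first (add the entries for U minus each lowest piece of U):
  |U|=1: {10}:1
  |U|=2: {9,10}:1
  |U|=3: {7,9,10}:1  {8,9,10}:1
  |U|=4: {7,8,9,10}:2
  |U|=5: {6,7,8,9,10}:2
  |U|=6: {5,6,7,8,9,10}:2
  |U|=7: {4,5,6,7,8,9,10}:2
  |U|=8: {2,4,5,6,7,8,9,10}:2  {3,4,5,6,7,8,9,10}:2
  |U|=9: {2,3,4,5,6,7,8,9,10}:4
  start at 0(b): 4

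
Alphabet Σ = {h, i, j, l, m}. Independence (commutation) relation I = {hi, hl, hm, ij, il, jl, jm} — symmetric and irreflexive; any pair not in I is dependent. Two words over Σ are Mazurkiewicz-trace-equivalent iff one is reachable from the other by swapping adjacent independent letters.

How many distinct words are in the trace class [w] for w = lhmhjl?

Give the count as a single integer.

drop 0:l onto floor
drop 1:h onto floor
drop 2:m onto {0:l}
drop 3:h onto {1:h}
drop 4:j onto {3:h}
drop 5:l onto {2:m}
ground layer = {0:l, 1:h}
drop-orders for the pieces not yet dropped (sum over which currently-grounded one goes next):
  1 to go: {4} 1  {5} 1
  2 to go: {2,5} 1  {3,4} 1  {4,5} 2
  3 to go: {0,2,5} 1  {1,3,4} 1  {2,4,5} 3  {3,4,5} 3
  4 to go: {0,2,4,5} 4  {1,3,4,5} 4  {2,3,4,5} 6
  if 0:l drops first: 10 orders
  if 1:h drops first: 10 orders
heap linearizations: 20

20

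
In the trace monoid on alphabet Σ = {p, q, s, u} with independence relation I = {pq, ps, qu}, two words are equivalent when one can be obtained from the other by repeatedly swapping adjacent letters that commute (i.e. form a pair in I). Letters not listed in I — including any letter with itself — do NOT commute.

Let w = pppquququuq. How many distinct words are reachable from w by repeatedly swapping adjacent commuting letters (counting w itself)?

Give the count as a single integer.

0(p) covers ∅
1(p) covers 0:p
2(p) covers 1:p
3(q) covers ∅
4(u) covers 2:p
5(q) covers 3:q
6(u) covers 4:u
7(q) covers 5:q
8(u) covers 6:u
9(u) covers 8:u
10(q) covers 7:q
floor of heap: 0:p, 3:q
completions by unplaced set U, small U first (add the entries for U minus each lowest piece of U):
  |U|=1: {9}:1  {10}:1
  |U|=2: {7,10}:1  {8,9}:1  {9,10}:2
  |U|=3: {5,7,10}:1  {6,8,9}:1  {7,9,10}:3  {8,9,10}:3
  |U|=4: {3,5,7,10}:1  {4,6,8,9}:1  {5,7,9,10}:4  {6,8,9,10}:4  {7,8,9,10}:6
  |U|=5: {2,4,6,8,9}:1  {3,5,7,9,10}:5  {4,6,8,9,10}:5  {5,7,8,9,10}:10  {6,7,8,9,10}:10
  |U|=6: {1,2,4,6,8,9}:1  {2,4,6,8,9,10}:6  {3,5,7,8,9,10}:15  {4,6,7,8,9,10}:15  {5,6,7,8,9,10}:20
  |U|=7: {0,1,2,4,6,8,9}:1  {1,2,4,6,8,9,10}:7  {2,4,6,7,8,9,10}:21  {3,5,6,7,8,9,10}:35  {4,5,6,7,8,9,10}:35
  |U|=8: {0,1,2,4,6,8,9,10}:8  {1,2,4,6,7,8,9,10}:28  {2,4,5,6,7,8,9,10}:56  {3,4,5,6,7,8,9,10}:70
  |U|=9: {0,1,2,4,6,7,8,9,10}:36  {1,2,4,5,6,7,8,9,10}:84  {2,3,4,5,6,7,8,9,10}:126
  start at 0(p): 210
  start at 3(q): 120
sum over floor = 330

330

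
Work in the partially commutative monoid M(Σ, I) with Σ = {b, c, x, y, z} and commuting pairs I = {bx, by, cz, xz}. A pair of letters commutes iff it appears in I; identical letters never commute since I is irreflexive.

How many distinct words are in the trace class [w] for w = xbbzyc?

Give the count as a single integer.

#0=x has no predecessor
#1=b has no predecessor
#2=b depends on [1:b]
#3=z depends on [2:b]
#4=y depends on [0:x, 3:z]
#5=c depends on [4:y]
sources: [0:x, 1:b]
N(rest) = Σ N(rest − s) over sources s of rest; N(one piece) = 1:
  size 1 → [5]=1
  size 2 → [4,5]=1
  size 3 → [0,4,5]=1  [3,4,5]=1
  size 4 → [0,3,4,5]=2  [2,3,4,5]=1
  first=0(x) contributes 1
  first=1(b) contributes 3
|[w]| = 4

4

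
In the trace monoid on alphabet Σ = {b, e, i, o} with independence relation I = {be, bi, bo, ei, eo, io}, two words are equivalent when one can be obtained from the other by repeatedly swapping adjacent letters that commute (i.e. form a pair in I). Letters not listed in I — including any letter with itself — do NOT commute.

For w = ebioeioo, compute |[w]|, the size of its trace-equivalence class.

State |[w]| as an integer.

1680

drop 0:e onto floor
drop 1:b onto floor
drop 2:i onto floor
drop 3:o onto floor
drop 4:e onto {0:e}
drop 5:i onto {2:i}
drop 6:o onto {3:o}
drop 7:o onto {6:o}
ground layer = {0:e, 1:b, 2:i, 3:o}
drop-orders for the pieces not yet dropped (sum over which currently-grounded one goes next):
  1 to go: {1} 1  {4} 1  {5} 1  {7} 1
  2 to go: {0,4} 1  {1,4} 2  {1,5} 2  {1,7} 2  {2,5} 1  {4,5} 2  {4,7} 2  {5,7} 2  {6,7} 1
  3 to go: {0,1,4} 3  {0,4,5} 3  {0,4,7} 3  {1,2,5} 3  {1,4,5} 6  {1,4,7} 6  {1,5,7} 6  {1,6,7} 3  {2,4,5} 3  {2,5,7} 3  {3,6,7} 1  {4,5,7} 6  {4,6,7} 3  {5,6,7} 3
  4 to go: {0,1,4,5} 12  {0,1,4,7} 12  {0,2,4,5} 6  {0,4,5,7} 12  {0,4,6,7} 6  {1,2,4,5} 12  {1,2,5,7} 12  {1,3,6,7} 4  {1,4,5,7} 24  {1,4,6,7} 12  {1,5,6,7} 12  {2,4,5,7} 12  {2,5,6,7} 6  {3,4,6,7} 4  {3,5,6,7} 4  {4,5,6,7} 12
  5 to go: {0,1,2,4,5} 30  {0,1,4,5,7} 60  {0,1,4,6,7} 30  {0,2,4,5,7} 30  {0,3,4,6,7} 10  {0,4,5,6,7} 30  {1,2,4,5,7} 60  {1,2,5,6,7} 30  {1,3,4,6,7} 20  {1,3,5,6,7} 20  {1,4,5,6,7} 60  {2,3,5,6,7} 10  {2,4,5,6,7} 30  {3,4,5,6,7} 20
  6 to go: {0,1,2,4,5,7} 180  {0,1,3,4,6,7} 60  {0,1,4,5,6,7} 180  {0,2,4,5,6,7} 90  {0,3,4,5,6,7} 60  {1,2,3,5,6,7} 60  {1,2,4,5,6,7} 180  {1,3,4,5,6,7} 120  {2,3,4,5,6,7} 60
  if 0:e drops first: 420 orders
  if 1:b drops first: 210 orders
  if 2:i drops first: 420 orders
  if 3:o drops first: 630 orders
heap linearizations: 1680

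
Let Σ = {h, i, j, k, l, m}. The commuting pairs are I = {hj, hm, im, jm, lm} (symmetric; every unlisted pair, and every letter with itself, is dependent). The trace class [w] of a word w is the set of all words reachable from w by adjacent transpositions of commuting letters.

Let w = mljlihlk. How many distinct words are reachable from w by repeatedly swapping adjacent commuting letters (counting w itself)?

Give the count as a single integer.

7

0(m) covers ∅
1(l) covers ∅
2(j) covers 1:l
3(l) covers 2:j
4(i) covers 3:l
5(h) covers 4:i
6(l) covers 5:h
7(k) covers 0:m, 6:l
floor of heap: 0:m, 1:l
completions by unplaced set U, small U first (add the entries for U minus each lowest piece of U):
  |U|=1: {7}:1
  |U|=2: {0,7}:1  {6,7}:1
  |U|=3: {0,6,7}:2  {5,6,7}:1
  |U|=4: {0,5,6,7}:3  {4,5,6,7}:1
  |U|=5: {0,4,5,6,7}:4  {3,4,5,6,7}:1
  |U|=6: {0,3,4,5,6,7}:5  {2,3,4,5,6,7}:1
  start at 0(m): 1
  start at 1(l): 6
sum over floor = 7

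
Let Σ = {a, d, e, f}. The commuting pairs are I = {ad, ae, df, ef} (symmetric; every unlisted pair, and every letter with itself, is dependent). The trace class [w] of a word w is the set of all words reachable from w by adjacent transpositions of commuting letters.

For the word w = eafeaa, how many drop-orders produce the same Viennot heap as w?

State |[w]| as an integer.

15

drop 0:e onto floor
drop 1:a onto floor
drop 2:f onto {1:a}
drop 3:e onto {0:e}
drop 4:a onto {2:f}
drop 5:a onto {4:a}
ground layer = {0:e, 1:a}
drop-orders for the pieces not yet dropped (sum over which currently-grounded one goes next):
  1 to go: {3} 1  {5} 1
  2 to go: {0,3} 1  {3,5} 2  {4,5} 1
  3 to go: {0,3,5} 3  {2,4,5} 1  {3,4,5} 3
  4 to go: {0,3,4,5} 6  {1,2,4,5} 1  {2,3,4,5} 4
  if 0:e drops first: 5 orders
  if 1:a drops first: 10 orders
heap linearizations: 15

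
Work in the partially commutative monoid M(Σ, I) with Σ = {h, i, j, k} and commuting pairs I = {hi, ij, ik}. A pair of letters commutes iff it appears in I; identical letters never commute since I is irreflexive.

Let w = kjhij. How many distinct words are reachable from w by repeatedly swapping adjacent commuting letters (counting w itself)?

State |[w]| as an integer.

5

#0=k has no predecessor
#1=j depends on [0:k]
#2=h depends on [1:j]
#3=i has no predecessor
#4=j depends on [2:h]
sources: [0:k, 3:i]
N(rest) = Σ N(rest − s) over sources s of rest; N(one piece) = 1:
  size 1 → [3]=1  [4]=1
  size 2 → [2,4]=1  [3,4]=2
  size 3 → [1,2,4]=1  [2,3,4]=3
  first=0(k) contributes 4
  first=3(i) contributes 1
|[w]| = 5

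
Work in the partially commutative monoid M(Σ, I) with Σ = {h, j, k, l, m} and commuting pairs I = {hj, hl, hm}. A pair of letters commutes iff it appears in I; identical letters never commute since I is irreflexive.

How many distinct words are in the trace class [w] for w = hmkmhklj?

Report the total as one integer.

0(h) covers ∅
1(m) covers ∅
2(k) covers 0:h, 1:m
3(m) covers 2:k
4(h) covers 2:k
5(k) covers 3:m, 4:h
6(l) covers 5:k
7(j) covers 6:l
floor of heap: 0:h, 1:m
completions by unplaced set U, small U first (add the entries for U minus each lowest piece of U):
  |U|=1: {7}:1
  |U|=2: {6,7}:1
  |U|=3: {5,6,7}:1
  |U|=4: {3,5,6,7}:1  {4,5,6,7}:1
  |U|=5: {3,4,5,6,7}:2
  |U|=6: {2,3,4,5,6,7}:2
  start at 0(h): 2
  start at 1(m): 2
sum over floor = 4

4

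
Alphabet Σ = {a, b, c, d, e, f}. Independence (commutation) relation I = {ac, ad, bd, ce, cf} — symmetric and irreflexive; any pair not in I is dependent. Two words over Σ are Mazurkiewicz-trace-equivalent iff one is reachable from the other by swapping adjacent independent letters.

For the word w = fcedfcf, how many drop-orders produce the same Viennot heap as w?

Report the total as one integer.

#0=f has no predecessor
#1=c has no predecessor
#2=e depends on [0:f]
#3=d depends on [1:c, 2:e]
#4=f depends on [3:d]
#5=c depends on [3:d]
#6=f depends on [4:f]
sources: [0:f, 1:c]
N(rest) = Σ N(rest − s) over sources s of rest; N(one piece) = 1:
  size 1 → [5]=1  [6]=1
  size 2 → [4,6]=1  [5,6]=2
  size 3 → [4,5,6]=3
  size 4 → [3,4,5,6]=3
  size 5 → [1,3,4,5,6]=3  [2,3,4,5,6]=3
  first=0(f) contributes 6
  first=1(c) contributes 3
|[w]| = 9

9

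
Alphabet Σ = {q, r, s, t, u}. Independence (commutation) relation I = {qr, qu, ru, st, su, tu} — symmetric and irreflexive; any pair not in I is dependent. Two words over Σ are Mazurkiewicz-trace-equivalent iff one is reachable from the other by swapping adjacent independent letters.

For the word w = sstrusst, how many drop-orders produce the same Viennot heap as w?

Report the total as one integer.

piece 0:s — minimal
piece 1:s rests on {0:s}
piece 2:t — minimal
piece 3:r rests on {1:s, 2:t}
piece 4:u — minimal
piece 5:s rests on {3:r}
piece 6:s rests on {5:s}
piece 7:t rests on {3:r}
minimal pieces: {0:s, 2:t, 4:u}
ways to finish when only these pieces remain (= sum over removing one remaining piece with nothing left below it):
  1 left: {4}→1  {6}→1  {7}→1
  2 left: {4,6}→2  {4,7}→2  {5,6}→1  {6,7}→2
  3 left: {4,5,6}→3  {4,6,7}→6  {5,6,7}→3
  4 left: {3,5,6,7}→3  {4,5,6,7}→12
  5 left: {1,3,5,6,7}→3  {2,3,5,6,7}→3  {3,4,5,6,7}→15
  6 left: {0,1,3,5,6,7}→3  {1,2,3,5,6,7}→6  {1,3,4,5,6,7}→18  {2,3,4,5,6,7}→18
  placing 0:s first → 42 extensions
  placing 2:t first → 21 extensions
  placing 4:u first → 9 extensions
total linear extensions = 72

72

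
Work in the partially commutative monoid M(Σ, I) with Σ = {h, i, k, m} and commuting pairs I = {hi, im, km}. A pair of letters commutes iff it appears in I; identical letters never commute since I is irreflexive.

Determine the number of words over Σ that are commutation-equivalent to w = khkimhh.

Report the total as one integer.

7

#0=k has no predecessor
#1=h depends on [0:k]
#2=k depends on [1:h]
#3=i depends on [2:k]
#4=m depends on [1:h]
#5=h depends on [2:k, 4:m]
#6=h depends on [5:h]
sources: [0:k]
N(rest) = Σ N(rest − s) over sources s of rest; N(one piece) = 1:
  size 1 → [3]=1  [6]=1
  size 2 → [3,6]=2  [5,6]=1
  size 3 → [3,5,6]=3  [4,5,6]=1
  size 4 → [2,3,5,6]=3  [3,4,5,6]=4
  size 5 → [2,3,4,5,6]=7
  first=0(k) contributes 7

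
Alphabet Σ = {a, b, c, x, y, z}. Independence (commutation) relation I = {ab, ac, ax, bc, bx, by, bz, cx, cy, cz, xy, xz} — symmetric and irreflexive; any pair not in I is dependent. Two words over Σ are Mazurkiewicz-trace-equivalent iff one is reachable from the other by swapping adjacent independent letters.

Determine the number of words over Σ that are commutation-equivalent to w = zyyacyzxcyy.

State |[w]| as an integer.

#0=z has no predecessor
#1=y depends on [0:z]
#2=y depends on [1:y]
#3=a depends on [2:y]
#4=c has no predecessor
#5=y depends on [3:a]
#6=z depends on [5:y]
#7=x has no predecessor
#8=c depends on [4:c]
#9=y depends on [6:z]
#10=y depends on [9:y]
sources: [0:z, 4:c, 7:x]
N(rest) = Σ N(rest − s) over sources s of rest; N(one piece) = 1:
  size 1 → [7]=1  [8]=1  [10]=1
  size 2 → [4,8]=1  [7,8]=2  [7,10]=2  [8,10]=2  [9,10]=1
  size 3 → [4,7,8]=3  [4,8,10]=3  [6,9,10]=1  [7,8,10]=6  [7,9,10]=3  [8,9,10]=3
  size 4 → [4,7,8,10]=12  [4,8,9,10]=6  [5,6,9,10]=1  [6,7,9,10]=4  [6,8,9,10]=4  [7,8,9,10]=12
  size 5 → [3,5,6,9,10]=1  [4,6,8,9,10]=10  [4,7,8,9,10]=30  [5,6,7,9,10]=5  [5,6,8,9,10]=5  [6,7,8,9,10]=20
  size 6 → [2,3,5,6,9,10]=1  [3,5,6,7,9,10]=6  [3,5,6,8,9,10]=6  [4,5,6,8,9,10]=15  [4,6,7,8,9,10]=60  [5,6,7,8,9,10]=30
  size 7 → [1,2,3,5,6,9,10]=1  [2,3,5,6,7,9,10]=7  [2,3,5,6,8,9,10]=7  [3,4,5,6,8,9,10]=21  [3,5,6,7,8,9,10]=42  [4,5,6,7,8,9,10]=105
  size 8 → [0,1,2,3,5,6,9,10]=1  [1,2,3,5,6,7,9,10]=8  [1,2,3,5,6,8,9,10]=8  [2,3,4,5,6,8,9,10]=28  [2,3,5,6,7,8,9,10]=56  [3,4,5,6,7,8,9,10]=168
  size 9 → [0,1,2,3,5,6,7,9,10]=9  [0,1,2,3,5,6,8,9,10]=9  [1,2,3,4,5,6,8,9,10]=36  [1,2,3,5,6,7,8,9,10]=72  [2,3,4,5,6,7,8,9,10]=252
  first=0(z) contributes 360
  first=4(c) contributes 90
  first=7(x) contributes 45
|[w]| = 495

495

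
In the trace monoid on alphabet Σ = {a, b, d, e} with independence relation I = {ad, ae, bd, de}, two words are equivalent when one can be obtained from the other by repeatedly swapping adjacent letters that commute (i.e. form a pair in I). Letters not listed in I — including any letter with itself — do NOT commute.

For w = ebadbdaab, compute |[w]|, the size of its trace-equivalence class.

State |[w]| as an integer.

#0=e has no predecessor
#1=b depends on [0:e]
#2=a depends on [1:b]
#3=d has no predecessor
#4=b depends on [2:a]
#5=d depends on [3:d]
#6=a depends on [4:b]
#7=a depends on [6:a]
#8=b depends on [7:a]
sources: [0:e, 3:d]
N(rest) = Σ N(rest − s) over sources s of rest; N(one piece) = 1:
  size 1 → [5]=1  [8]=1
  size 2 → [3,5]=1  [5,8]=2  [7,8]=1
  size 3 → [3,5,8]=3  [5,7,8]=3  [6,7,8]=1
  size 4 → [3,5,7,8]=6  [4,6,7,8]=1  [5,6,7,8]=4
  size 5 → [2,4,6,7,8]=1  [3,5,6,7,8]=10  [4,5,6,7,8]=5
  size 6 → [1,2,4,6,7,8]=1  [2,4,5,6,7,8]=6  [3,4,5,6,7,8]=15
  size 7 → [0,1,2,4,6,7,8]=1  [1,2,4,5,6,7,8]=7  [2,3,4,5,6,7,8]=21
  first=0(e) contributes 28
  first=3(d) contributes 8
|[w]| = 36

36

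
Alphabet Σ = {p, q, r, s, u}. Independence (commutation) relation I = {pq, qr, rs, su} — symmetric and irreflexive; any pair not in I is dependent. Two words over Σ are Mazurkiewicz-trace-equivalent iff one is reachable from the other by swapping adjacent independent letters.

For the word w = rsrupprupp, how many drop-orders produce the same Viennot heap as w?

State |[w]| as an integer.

piece 0:r — minimal
piece 1:s — minimal
piece 2:r rests on {0:r}
piece 3:u rests on {2:r}
piece 4:p rests on {1:s, 3:u}
piece 5:p rests on {4:p}
piece 6:r rests on {5:p}
piece 7:u rests on {6:r}
piece 8:p rests on {7:u}
piece 9:p rests on {8:p}
minimal pieces: {0:r, 1:s}
ways to finish when only these pieces remain (= sum over removing one remaining piece with nothing left below it):
  1 left: {9}→1
  2 left: {8,9}→1
  3 left: {7,8,9}→1
  4 left: {6,7,8,9}→1
  5 left: {5,6,7,8,9}→1
  6 left: {4,5,6,7,8,9}→1
  7 left: {1,4,5,6,7,8,9}→1  {3,4,5,6,7,8,9}→1
  8 left: {1,3,4,5,6,7,8,9}→2  {2,3,4,5,6,7,8,9}→1
  placing 0:r first → 3 extensions
  placing 1:s first → 1 extensions
total linear extensions = 4

4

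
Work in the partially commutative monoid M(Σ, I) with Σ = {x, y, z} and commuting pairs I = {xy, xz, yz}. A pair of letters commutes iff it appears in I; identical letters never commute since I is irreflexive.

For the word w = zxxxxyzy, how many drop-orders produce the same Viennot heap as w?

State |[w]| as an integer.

420

0(z) covers ∅
1(x) covers ∅
2(x) covers 1:x
3(x) covers 2:x
4(x) covers 3:x
5(y) covers ∅
6(z) covers 0:z
7(y) covers 5:y
floor of heap: 0:z, 1:x, 5:y
completions by unplaced set U, small U first (add the entries for U minus each lowest piece of U):
  |U|=1: {4}:1  {6}:1  {7}:1
  |U|=2: {0,6}:1  {3,4}:1  {4,6}:2  {4,7}:2  {5,7}:1  {6,7}:2
  |U|=3: {0,4,6}:3  {0,6,7}:3  {2,3,4}:1  {3,4,6}:3  {3,4,7}:3  {4,5,7}:3  {4,6,7}:6  {5,6,7}:3
  |U|=4: {0,3,4,6}:6  {0,4,6,7}:12  {0,5,6,7}:6  {1,2,3,4}:1  {2,3,4,6}:4  {2,3,4,7}:4  {3,4,5,7}:6  {3,4,6,7}:12  {4,5,6,7}:12
  |U|=5: {0,2,3,4,6}:10  {0,3,4,6,7}:30  {0,4,5,6,7}:30  {1,2,3,4,6}:5  {1,2,3,4,7}:5  {2,3,4,5,7}:10  {2,3,4,6,7}:20  {3,4,5,6,7}:30
  |U|=6: {0,1,2,3,4,6}:15  {0,2,3,4,6,7}:60  {0,3,4,5,6,7}:90  {1,2,3,4,5,7}:15  {1,2,3,4,6,7}:30  {2,3,4,5,6,7}:60
  start at 0(z): 105
  start at 1(x): 210
  start at 5(y): 105
sum over floor = 420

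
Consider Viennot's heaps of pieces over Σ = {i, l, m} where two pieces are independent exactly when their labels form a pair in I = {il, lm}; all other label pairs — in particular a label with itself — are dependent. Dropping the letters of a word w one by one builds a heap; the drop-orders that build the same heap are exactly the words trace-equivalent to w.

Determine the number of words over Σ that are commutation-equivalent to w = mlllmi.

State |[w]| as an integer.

piece 0:m — minimal
piece 1:l — minimal
piece 2:l rests on {1:l}
piece 3:l rests on {2:l}
piece 4:m rests on {0:m}
piece 5:i rests on {4:m}
minimal pieces: {0:m, 1:l}
ways to finish when only these pieces remain (= sum over removing one remaining piece with nothing left below it):
  1 left: {3}→1  {5}→1
  2 left: {2,3}→1  {3,5}→2  {4,5}→1
  3 left: {0,4,5}→1  {1,2,3}→1  {2,3,5}→3  {3,4,5}→3
  4 left: {0,3,4,5}→4  {1,2,3,5}→4  {2,3,4,5}→6
  placing 0:m first → 10 extensions
  placing 1:l first → 10 extensions
total linear extensions = 20

20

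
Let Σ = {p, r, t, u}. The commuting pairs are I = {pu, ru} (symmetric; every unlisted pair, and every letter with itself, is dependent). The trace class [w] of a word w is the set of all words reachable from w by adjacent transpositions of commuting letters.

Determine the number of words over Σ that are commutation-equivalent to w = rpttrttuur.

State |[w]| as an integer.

3

piece 0:r — minimal
piece 1:p rests on {0:r}
piece 2:t rests on {1:p}
piece 3:t rests on {2:t}
piece 4:r rests on {3:t}
piece 5:t rests on {4:r}
piece 6:t rests on {5:t}
piece 7:u rests on {6:t}
piece 8:u rests on {7:u}
piece 9:r rests on {6:t}
minimal pieces: {0:r}
ways to finish when only these pieces remain (= sum over removing one remaining piece with nothing left below it):
  1 left: {8}→1  {9}→1
  2 left: {7,8}→1  {8,9}→2
  3 left: {7,8,9}→3
  4 left: {6,7,8,9}→3
  5 left: {5,6,7,8,9}→3
  6 left: {4,5,6,7,8,9}→3
  7 left: {3,4,5,6,7,8,9}→3
  8 left: {2,3,4,5,6,7,8,9}→3
  placing 0:r first → 3 extensions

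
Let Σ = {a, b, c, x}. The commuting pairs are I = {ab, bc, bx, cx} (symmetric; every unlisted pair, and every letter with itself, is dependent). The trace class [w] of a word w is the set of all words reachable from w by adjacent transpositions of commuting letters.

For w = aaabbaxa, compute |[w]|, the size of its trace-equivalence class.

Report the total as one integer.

#0=a has no predecessor
#1=a depends on [0:a]
#2=a depends on [1:a]
#3=b has no predecessor
#4=b depends on [3:b]
#5=a depends on [2:a]
#6=x depends on [5:a]
#7=a depends on [6:x]
sources: [0:a, 3:b]
N(rest) = Σ N(rest − s) over sources s of rest; N(one piece) = 1:
  size 1 → [4]=1  [7]=1
  size 2 → [3,4]=1  [4,7]=2  [6,7]=1
  size 3 → [3,4,7]=3  [4,6,7]=3  [5,6,7]=1
  size 4 → [2,5,6,7]=1  [3,4,6,7]=6  [4,5,6,7]=4
  size 5 → [1,2,5,6,7]=1  [2,4,5,6,7]=5  [3,4,5,6,7]=10
  size 6 → [0,1,2,5,6,7]=1  [1,2,4,5,6,7]=6  [2,3,4,5,6,7]=15
  first=0(a) contributes 21
  first=3(b) contributes 7
|[w]| = 28

28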